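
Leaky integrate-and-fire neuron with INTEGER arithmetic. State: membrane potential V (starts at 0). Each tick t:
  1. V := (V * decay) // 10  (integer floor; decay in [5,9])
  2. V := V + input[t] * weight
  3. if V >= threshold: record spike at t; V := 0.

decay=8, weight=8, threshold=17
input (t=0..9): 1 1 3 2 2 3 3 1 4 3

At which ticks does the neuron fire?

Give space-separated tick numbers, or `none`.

t=0: input=1 -> V=8
t=1: input=1 -> V=14
t=2: input=3 -> V=0 FIRE
t=3: input=2 -> V=16
t=4: input=2 -> V=0 FIRE
t=5: input=3 -> V=0 FIRE
t=6: input=3 -> V=0 FIRE
t=7: input=1 -> V=8
t=8: input=4 -> V=0 FIRE
t=9: input=3 -> V=0 FIRE

Answer: 2 4 5 6 8 9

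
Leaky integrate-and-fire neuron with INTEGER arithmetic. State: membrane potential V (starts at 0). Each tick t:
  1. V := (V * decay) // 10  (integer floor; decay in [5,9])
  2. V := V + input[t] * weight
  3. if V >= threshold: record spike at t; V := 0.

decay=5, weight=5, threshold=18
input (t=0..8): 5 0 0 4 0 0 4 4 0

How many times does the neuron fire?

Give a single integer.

t=0: input=5 -> V=0 FIRE
t=1: input=0 -> V=0
t=2: input=0 -> V=0
t=3: input=4 -> V=0 FIRE
t=4: input=0 -> V=0
t=5: input=0 -> V=0
t=6: input=4 -> V=0 FIRE
t=7: input=4 -> V=0 FIRE
t=8: input=0 -> V=0

Answer: 4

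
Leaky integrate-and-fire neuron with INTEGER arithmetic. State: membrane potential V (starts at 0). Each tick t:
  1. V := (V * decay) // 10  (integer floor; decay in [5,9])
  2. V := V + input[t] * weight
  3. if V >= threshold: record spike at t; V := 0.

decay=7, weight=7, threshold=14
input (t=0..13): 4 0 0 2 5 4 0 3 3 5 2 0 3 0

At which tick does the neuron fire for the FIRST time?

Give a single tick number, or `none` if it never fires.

t=0: input=4 -> V=0 FIRE
t=1: input=0 -> V=0
t=2: input=0 -> V=0
t=3: input=2 -> V=0 FIRE
t=4: input=5 -> V=0 FIRE
t=5: input=4 -> V=0 FIRE
t=6: input=0 -> V=0
t=7: input=3 -> V=0 FIRE
t=8: input=3 -> V=0 FIRE
t=9: input=5 -> V=0 FIRE
t=10: input=2 -> V=0 FIRE
t=11: input=0 -> V=0
t=12: input=3 -> V=0 FIRE
t=13: input=0 -> V=0

Answer: 0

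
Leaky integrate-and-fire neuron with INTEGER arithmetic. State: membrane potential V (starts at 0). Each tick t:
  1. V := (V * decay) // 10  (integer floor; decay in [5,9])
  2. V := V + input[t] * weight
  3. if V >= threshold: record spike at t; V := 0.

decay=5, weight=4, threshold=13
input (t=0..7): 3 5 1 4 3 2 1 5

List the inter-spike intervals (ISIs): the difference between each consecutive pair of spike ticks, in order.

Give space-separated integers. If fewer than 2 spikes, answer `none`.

t=0: input=3 -> V=12
t=1: input=5 -> V=0 FIRE
t=2: input=1 -> V=4
t=3: input=4 -> V=0 FIRE
t=4: input=3 -> V=12
t=5: input=2 -> V=0 FIRE
t=6: input=1 -> V=4
t=7: input=5 -> V=0 FIRE

Answer: 2 2 2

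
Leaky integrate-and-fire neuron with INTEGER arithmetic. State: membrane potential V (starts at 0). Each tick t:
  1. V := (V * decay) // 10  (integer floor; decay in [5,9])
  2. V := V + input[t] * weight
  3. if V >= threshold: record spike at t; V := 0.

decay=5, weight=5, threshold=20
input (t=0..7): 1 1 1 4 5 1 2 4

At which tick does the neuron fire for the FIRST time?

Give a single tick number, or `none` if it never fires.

Answer: 3

Derivation:
t=0: input=1 -> V=5
t=1: input=1 -> V=7
t=2: input=1 -> V=8
t=3: input=4 -> V=0 FIRE
t=4: input=5 -> V=0 FIRE
t=5: input=1 -> V=5
t=6: input=2 -> V=12
t=7: input=4 -> V=0 FIRE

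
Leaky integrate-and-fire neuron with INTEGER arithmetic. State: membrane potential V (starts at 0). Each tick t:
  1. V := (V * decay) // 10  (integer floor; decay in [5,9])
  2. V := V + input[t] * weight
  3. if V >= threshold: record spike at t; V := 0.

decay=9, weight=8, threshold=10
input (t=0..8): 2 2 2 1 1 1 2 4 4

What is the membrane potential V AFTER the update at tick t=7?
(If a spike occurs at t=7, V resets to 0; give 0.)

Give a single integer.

Answer: 0

Derivation:
t=0: input=2 -> V=0 FIRE
t=1: input=2 -> V=0 FIRE
t=2: input=2 -> V=0 FIRE
t=3: input=1 -> V=8
t=4: input=1 -> V=0 FIRE
t=5: input=1 -> V=8
t=6: input=2 -> V=0 FIRE
t=7: input=4 -> V=0 FIRE
t=8: input=4 -> V=0 FIRE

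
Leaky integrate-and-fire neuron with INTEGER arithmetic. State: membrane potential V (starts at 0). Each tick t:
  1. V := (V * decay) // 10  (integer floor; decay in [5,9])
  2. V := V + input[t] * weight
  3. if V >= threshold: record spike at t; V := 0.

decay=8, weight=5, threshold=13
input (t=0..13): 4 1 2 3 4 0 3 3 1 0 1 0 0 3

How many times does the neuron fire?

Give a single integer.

Answer: 7

Derivation:
t=0: input=4 -> V=0 FIRE
t=1: input=1 -> V=5
t=2: input=2 -> V=0 FIRE
t=3: input=3 -> V=0 FIRE
t=4: input=4 -> V=0 FIRE
t=5: input=0 -> V=0
t=6: input=3 -> V=0 FIRE
t=7: input=3 -> V=0 FIRE
t=8: input=1 -> V=5
t=9: input=0 -> V=4
t=10: input=1 -> V=8
t=11: input=0 -> V=6
t=12: input=0 -> V=4
t=13: input=3 -> V=0 FIRE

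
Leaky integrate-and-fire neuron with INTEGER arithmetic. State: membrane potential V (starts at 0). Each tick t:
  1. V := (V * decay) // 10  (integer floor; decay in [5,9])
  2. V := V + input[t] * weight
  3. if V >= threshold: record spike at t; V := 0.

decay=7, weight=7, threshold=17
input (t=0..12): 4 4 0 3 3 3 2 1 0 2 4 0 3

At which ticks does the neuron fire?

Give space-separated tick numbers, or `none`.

Answer: 0 1 3 4 5 9 10 12

Derivation:
t=0: input=4 -> V=0 FIRE
t=1: input=4 -> V=0 FIRE
t=2: input=0 -> V=0
t=3: input=3 -> V=0 FIRE
t=4: input=3 -> V=0 FIRE
t=5: input=3 -> V=0 FIRE
t=6: input=2 -> V=14
t=7: input=1 -> V=16
t=8: input=0 -> V=11
t=9: input=2 -> V=0 FIRE
t=10: input=4 -> V=0 FIRE
t=11: input=0 -> V=0
t=12: input=3 -> V=0 FIRE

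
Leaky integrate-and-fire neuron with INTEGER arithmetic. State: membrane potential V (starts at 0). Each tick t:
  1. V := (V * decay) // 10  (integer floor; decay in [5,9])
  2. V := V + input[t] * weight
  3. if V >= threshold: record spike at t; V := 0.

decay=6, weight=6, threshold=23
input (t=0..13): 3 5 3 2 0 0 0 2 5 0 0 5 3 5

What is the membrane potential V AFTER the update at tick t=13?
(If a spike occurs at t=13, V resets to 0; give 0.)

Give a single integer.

t=0: input=3 -> V=18
t=1: input=5 -> V=0 FIRE
t=2: input=3 -> V=18
t=3: input=2 -> V=22
t=4: input=0 -> V=13
t=5: input=0 -> V=7
t=6: input=0 -> V=4
t=7: input=2 -> V=14
t=8: input=5 -> V=0 FIRE
t=9: input=0 -> V=0
t=10: input=0 -> V=0
t=11: input=5 -> V=0 FIRE
t=12: input=3 -> V=18
t=13: input=5 -> V=0 FIRE

Answer: 0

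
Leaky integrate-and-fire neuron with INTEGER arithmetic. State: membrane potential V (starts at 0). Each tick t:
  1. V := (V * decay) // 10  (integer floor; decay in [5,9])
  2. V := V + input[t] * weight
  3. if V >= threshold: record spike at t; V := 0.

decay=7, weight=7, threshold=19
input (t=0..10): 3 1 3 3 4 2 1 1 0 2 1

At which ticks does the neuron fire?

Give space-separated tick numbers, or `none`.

Answer: 0 2 3 4 9

Derivation:
t=0: input=3 -> V=0 FIRE
t=1: input=1 -> V=7
t=2: input=3 -> V=0 FIRE
t=3: input=3 -> V=0 FIRE
t=4: input=4 -> V=0 FIRE
t=5: input=2 -> V=14
t=6: input=1 -> V=16
t=7: input=1 -> V=18
t=8: input=0 -> V=12
t=9: input=2 -> V=0 FIRE
t=10: input=1 -> V=7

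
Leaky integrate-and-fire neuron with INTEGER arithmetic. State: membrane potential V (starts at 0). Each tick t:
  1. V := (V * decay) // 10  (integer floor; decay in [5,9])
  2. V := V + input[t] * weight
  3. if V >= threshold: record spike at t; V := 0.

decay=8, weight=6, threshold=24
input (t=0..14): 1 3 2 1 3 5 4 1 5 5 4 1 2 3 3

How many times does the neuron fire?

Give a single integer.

Answer: 7

Derivation:
t=0: input=1 -> V=6
t=1: input=3 -> V=22
t=2: input=2 -> V=0 FIRE
t=3: input=1 -> V=6
t=4: input=3 -> V=22
t=5: input=5 -> V=0 FIRE
t=6: input=4 -> V=0 FIRE
t=7: input=1 -> V=6
t=8: input=5 -> V=0 FIRE
t=9: input=5 -> V=0 FIRE
t=10: input=4 -> V=0 FIRE
t=11: input=1 -> V=6
t=12: input=2 -> V=16
t=13: input=3 -> V=0 FIRE
t=14: input=3 -> V=18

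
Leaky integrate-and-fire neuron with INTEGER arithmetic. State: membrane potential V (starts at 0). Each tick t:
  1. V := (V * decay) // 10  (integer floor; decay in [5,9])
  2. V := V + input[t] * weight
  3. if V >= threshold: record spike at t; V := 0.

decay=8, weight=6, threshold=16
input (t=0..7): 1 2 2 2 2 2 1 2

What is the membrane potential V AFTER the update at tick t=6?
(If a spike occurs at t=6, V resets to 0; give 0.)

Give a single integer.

Answer: 6

Derivation:
t=0: input=1 -> V=6
t=1: input=2 -> V=0 FIRE
t=2: input=2 -> V=12
t=3: input=2 -> V=0 FIRE
t=4: input=2 -> V=12
t=5: input=2 -> V=0 FIRE
t=6: input=1 -> V=6
t=7: input=2 -> V=0 FIRE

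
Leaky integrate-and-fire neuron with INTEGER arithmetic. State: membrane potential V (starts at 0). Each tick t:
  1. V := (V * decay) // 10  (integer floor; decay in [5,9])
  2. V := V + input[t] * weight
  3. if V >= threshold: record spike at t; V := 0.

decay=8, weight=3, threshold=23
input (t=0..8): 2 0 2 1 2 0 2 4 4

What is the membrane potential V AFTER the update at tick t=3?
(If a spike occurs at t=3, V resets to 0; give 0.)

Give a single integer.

Answer: 10

Derivation:
t=0: input=2 -> V=6
t=1: input=0 -> V=4
t=2: input=2 -> V=9
t=3: input=1 -> V=10
t=4: input=2 -> V=14
t=5: input=0 -> V=11
t=6: input=2 -> V=14
t=7: input=4 -> V=0 FIRE
t=8: input=4 -> V=12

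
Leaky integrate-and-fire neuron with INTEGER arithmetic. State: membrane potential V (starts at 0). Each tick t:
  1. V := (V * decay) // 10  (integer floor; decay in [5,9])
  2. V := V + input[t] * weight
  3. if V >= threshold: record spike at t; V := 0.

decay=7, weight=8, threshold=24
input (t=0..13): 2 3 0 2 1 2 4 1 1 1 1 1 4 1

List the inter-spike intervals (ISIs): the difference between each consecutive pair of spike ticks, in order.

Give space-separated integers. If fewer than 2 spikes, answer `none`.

t=0: input=2 -> V=16
t=1: input=3 -> V=0 FIRE
t=2: input=0 -> V=0
t=3: input=2 -> V=16
t=4: input=1 -> V=19
t=5: input=2 -> V=0 FIRE
t=6: input=4 -> V=0 FIRE
t=7: input=1 -> V=8
t=8: input=1 -> V=13
t=9: input=1 -> V=17
t=10: input=1 -> V=19
t=11: input=1 -> V=21
t=12: input=4 -> V=0 FIRE
t=13: input=1 -> V=8

Answer: 4 1 6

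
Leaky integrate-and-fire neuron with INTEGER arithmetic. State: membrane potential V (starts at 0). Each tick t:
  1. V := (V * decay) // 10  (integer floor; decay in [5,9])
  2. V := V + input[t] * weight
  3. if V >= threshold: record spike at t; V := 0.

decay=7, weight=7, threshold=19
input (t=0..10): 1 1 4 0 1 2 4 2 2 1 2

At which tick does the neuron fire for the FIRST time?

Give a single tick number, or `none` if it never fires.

Answer: 2

Derivation:
t=0: input=1 -> V=7
t=1: input=1 -> V=11
t=2: input=4 -> V=0 FIRE
t=3: input=0 -> V=0
t=4: input=1 -> V=7
t=5: input=2 -> V=18
t=6: input=4 -> V=0 FIRE
t=7: input=2 -> V=14
t=8: input=2 -> V=0 FIRE
t=9: input=1 -> V=7
t=10: input=2 -> V=18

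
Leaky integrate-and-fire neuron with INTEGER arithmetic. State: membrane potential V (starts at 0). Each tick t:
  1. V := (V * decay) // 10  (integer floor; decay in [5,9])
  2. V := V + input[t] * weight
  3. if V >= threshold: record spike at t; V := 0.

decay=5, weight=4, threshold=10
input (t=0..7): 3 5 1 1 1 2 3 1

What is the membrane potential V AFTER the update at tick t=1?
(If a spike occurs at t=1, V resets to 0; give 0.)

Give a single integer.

Answer: 0

Derivation:
t=0: input=3 -> V=0 FIRE
t=1: input=5 -> V=0 FIRE
t=2: input=1 -> V=4
t=3: input=1 -> V=6
t=4: input=1 -> V=7
t=5: input=2 -> V=0 FIRE
t=6: input=3 -> V=0 FIRE
t=7: input=1 -> V=4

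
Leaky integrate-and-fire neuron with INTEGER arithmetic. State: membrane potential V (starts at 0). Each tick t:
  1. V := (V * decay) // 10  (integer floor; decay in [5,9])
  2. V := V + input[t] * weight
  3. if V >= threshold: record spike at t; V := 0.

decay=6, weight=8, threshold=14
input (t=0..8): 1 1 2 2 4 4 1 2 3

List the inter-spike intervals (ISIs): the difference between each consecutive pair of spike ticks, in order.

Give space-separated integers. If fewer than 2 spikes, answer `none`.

t=0: input=1 -> V=8
t=1: input=1 -> V=12
t=2: input=2 -> V=0 FIRE
t=3: input=2 -> V=0 FIRE
t=4: input=4 -> V=0 FIRE
t=5: input=4 -> V=0 FIRE
t=6: input=1 -> V=8
t=7: input=2 -> V=0 FIRE
t=8: input=3 -> V=0 FIRE

Answer: 1 1 1 2 1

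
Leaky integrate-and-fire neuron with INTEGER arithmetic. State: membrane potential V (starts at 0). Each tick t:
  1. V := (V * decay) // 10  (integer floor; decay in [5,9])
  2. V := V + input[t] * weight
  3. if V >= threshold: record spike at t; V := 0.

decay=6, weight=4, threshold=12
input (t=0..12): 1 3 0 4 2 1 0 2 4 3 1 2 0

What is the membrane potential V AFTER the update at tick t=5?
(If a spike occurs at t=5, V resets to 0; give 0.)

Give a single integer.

t=0: input=1 -> V=4
t=1: input=3 -> V=0 FIRE
t=2: input=0 -> V=0
t=3: input=4 -> V=0 FIRE
t=4: input=2 -> V=8
t=5: input=1 -> V=8
t=6: input=0 -> V=4
t=7: input=2 -> V=10
t=8: input=4 -> V=0 FIRE
t=9: input=3 -> V=0 FIRE
t=10: input=1 -> V=4
t=11: input=2 -> V=10
t=12: input=0 -> V=6

Answer: 8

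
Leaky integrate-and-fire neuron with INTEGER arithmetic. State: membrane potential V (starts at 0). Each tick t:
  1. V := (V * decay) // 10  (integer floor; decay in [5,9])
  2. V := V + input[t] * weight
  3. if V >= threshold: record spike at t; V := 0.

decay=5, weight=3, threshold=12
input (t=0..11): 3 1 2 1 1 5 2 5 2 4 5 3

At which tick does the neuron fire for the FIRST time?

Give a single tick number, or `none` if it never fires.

Answer: 5

Derivation:
t=0: input=3 -> V=9
t=1: input=1 -> V=7
t=2: input=2 -> V=9
t=3: input=1 -> V=7
t=4: input=1 -> V=6
t=5: input=5 -> V=0 FIRE
t=6: input=2 -> V=6
t=7: input=5 -> V=0 FIRE
t=8: input=2 -> V=6
t=9: input=4 -> V=0 FIRE
t=10: input=5 -> V=0 FIRE
t=11: input=3 -> V=9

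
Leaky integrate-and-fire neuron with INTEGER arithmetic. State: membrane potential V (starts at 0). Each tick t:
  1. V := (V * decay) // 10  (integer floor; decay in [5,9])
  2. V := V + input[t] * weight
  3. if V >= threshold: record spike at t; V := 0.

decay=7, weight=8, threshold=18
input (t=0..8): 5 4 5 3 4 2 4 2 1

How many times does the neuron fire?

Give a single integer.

Answer: 7

Derivation:
t=0: input=5 -> V=0 FIRE
t=1: input=4 -> V=0 FIRE
t=2: input=5 -> V=0 FIRE
t=3: input=3 -> V=0 FIRE
t=4: input=4 -> V=0 FIRE
t=5: input=2 -> V=16
t=6: input=4 -> V=0 FIRE
t=7: input=2 -> V=16
t=8: input=1 -> V=0 FIRE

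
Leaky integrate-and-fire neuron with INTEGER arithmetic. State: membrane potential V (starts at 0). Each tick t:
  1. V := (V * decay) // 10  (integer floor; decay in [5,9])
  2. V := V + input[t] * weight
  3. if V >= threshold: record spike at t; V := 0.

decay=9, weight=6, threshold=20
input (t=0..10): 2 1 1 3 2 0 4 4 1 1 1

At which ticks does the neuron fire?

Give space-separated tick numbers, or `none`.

t=0: input=2 -> V=12
t=1: input=1 -> V=16
t=2: input=1 -> V=0 FIRE
t=3: input=3 -> V=18
t=4: input=2 -> V=0 FIRE
t=5: input=0 -> V=0
t=6: input=4 -> V=0 FIRE
t=7: input=4 -> V=0 FIRE
t=8: input=1 -> V=6
t=9: input=1 -> V=11
t=10: input=1 -> V=15

Answer: 2 4 6 7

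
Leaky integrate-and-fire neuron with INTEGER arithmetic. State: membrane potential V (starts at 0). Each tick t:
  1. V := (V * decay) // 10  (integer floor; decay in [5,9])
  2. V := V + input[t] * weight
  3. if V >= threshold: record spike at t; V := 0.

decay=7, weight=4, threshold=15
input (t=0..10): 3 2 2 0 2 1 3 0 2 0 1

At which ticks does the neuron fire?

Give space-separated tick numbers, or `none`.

t=0: input=3 -> V=12
t=1: input=2 -> V=0 FIRE
t=2: input=2 -> V=8
t=3: input=0 -> V=5
t=4: input=2 -> V=11
t=5: input=1 -> V=11
t=6: input=3 -> V=0 FIRE
t=7: input=0 -> V=0
t=8: input=2 -> V=8
t=9: input=0 -> V=5
t=10: input=1 -> V=7

Answer: 1 6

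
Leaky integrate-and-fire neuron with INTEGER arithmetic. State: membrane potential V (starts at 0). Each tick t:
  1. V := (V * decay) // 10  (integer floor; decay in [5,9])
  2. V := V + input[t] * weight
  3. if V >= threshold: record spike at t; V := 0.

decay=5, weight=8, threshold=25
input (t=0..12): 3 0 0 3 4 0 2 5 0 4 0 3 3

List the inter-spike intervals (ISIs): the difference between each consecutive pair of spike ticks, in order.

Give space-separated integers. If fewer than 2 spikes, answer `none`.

Answer: 1 3 2 3

Derivation:
t=0: input=3 -> V=24
t=1: input=0 -> V=12
t=2: input=0 -> V=6
t=3: input=3 -> V=0 FIRE
t=4: input=4 -> V=0 FIRE
t=5: input=0 -> V=0
t=6: input=2 -> V=16
t=7: input=5 -> V=0 FIRE
t=8: input=0 -> V=0
t=9: input=4 -> V=0 FIRE
t=10: input=0 -> V=0
t=11: input=3 -> V=24
t=12: input=3 -> V=0 FIRE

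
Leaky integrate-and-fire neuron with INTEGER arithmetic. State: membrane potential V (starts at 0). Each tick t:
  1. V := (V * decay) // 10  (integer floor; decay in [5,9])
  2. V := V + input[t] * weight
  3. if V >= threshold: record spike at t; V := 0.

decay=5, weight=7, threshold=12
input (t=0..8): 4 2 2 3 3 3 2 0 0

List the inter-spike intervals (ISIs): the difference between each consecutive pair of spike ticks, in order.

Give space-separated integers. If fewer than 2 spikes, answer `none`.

t=0: input=4 -> V=0 FIRE
t=1: input=2 -> V=0 FIRE
t=2: input=2 -> V=0 FIRE
t=3: input=3 -> V=0 FIRE
t=4: input=3 -> V=0 FIRE
t=5: input=3 -> V=0 FIRE
t=6: input=2 -> V=0 FIRE
t=7: input=0 -> V=0
t=8: input=0 -> V=0

Answer: 1 1 1 1 1 1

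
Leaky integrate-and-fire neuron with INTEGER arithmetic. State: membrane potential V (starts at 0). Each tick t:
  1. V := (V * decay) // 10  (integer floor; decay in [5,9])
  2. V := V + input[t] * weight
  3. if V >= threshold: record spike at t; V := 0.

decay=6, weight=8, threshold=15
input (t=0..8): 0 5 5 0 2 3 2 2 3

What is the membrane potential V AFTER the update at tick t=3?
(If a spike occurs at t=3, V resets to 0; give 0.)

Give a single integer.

Answer: 0

Derivation:
t=0: input=0 -> V=0
t=1: input=5 -> V=0 FIRE
t=2: input=5 -> V=0 FIRE
t=3: input=0 -> V=0
t=4: input=2 -> V=0 FIRE
t=5: input=3 -> V=0 FIRE
t=6: input=2 -> V=0 FIRE
t=7: input=2 -> V=0 FIRE
t=8: input=3 -> V=0 FIRE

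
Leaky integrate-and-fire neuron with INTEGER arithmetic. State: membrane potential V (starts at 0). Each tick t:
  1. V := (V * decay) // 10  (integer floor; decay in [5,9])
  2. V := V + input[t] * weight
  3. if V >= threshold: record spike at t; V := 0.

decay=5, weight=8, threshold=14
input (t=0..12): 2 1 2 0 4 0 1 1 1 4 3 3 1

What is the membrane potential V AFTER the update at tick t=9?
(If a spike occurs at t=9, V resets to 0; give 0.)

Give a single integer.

t=0: input=2 -> V=0 FIRE
t=1: input=1 -> V=8
t=2: input=2 -> V=0 FIRE
t=3: input=0 -> V=0
t=4: input=4 -> V=0 FIRE
t=5: input=0 -> V=0
t=6: input=1 -> V=8
t=7: input=1 -> V=12
t=8: input=1 -> V=0 FIRE
t=9: input=4 -> V=0 FIRE
t=10: input=3 -> V=0 FIRE
t=11: input=3 -> V=0 FIRE
t=12: input=1 -> V=8

Answer: 0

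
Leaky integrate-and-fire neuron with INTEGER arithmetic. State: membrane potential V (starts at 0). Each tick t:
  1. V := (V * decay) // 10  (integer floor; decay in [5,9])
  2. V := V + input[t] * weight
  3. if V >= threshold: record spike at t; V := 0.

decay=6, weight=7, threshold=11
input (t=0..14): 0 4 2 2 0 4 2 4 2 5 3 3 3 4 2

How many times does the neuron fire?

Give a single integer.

Answer: 13

Derivation:
t=0: input=0 -> V=0
t=1: input=4 -> V=0 FIRE
t=2: input=2 -> V=0 FIRE
t=3: input=2 -> V=0 FIRE
t=4: input=0 -> V=0
t=5: input=4 -> V=0 FIRE
t=6: input=2 -> V=0 FIRE
t=7: input=4 -> V=0 FIRE
t=8: input=2 -> V=0 FIRE
t=9: input=5 -> V=0 FIRE
t=10: input=3 -> V=0 FIRE
t=11: input=3 -> V=0 FIRE
t=12: input=3 -> V=0 FIRE
t=13: input=4 -> V=0 FIRE
t=14: input=2 -> V=0 FIRE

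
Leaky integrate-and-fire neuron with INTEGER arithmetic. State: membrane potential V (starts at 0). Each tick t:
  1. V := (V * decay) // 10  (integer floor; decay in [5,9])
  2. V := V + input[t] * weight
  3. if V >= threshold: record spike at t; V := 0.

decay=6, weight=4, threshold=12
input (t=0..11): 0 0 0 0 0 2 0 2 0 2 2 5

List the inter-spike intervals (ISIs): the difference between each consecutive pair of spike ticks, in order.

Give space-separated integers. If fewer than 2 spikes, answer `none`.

t=0: input=0 -> V=0
t=1: input=0 -> V=0
t=2: input=0 -> V=0
t=3: input=0 -> V=0
t=4: input=0 -> V=0
t=5: input=2 -> V=8
t=6: input=0 -> V=4
t=7: input=2 -> V=10
t=8: input=0 -> V=6
t=9: input=2 -> V=11
t=10: input=2 -> V=0 FIRE
t=11: input=5 -> V=0 FIRE

Answer: 1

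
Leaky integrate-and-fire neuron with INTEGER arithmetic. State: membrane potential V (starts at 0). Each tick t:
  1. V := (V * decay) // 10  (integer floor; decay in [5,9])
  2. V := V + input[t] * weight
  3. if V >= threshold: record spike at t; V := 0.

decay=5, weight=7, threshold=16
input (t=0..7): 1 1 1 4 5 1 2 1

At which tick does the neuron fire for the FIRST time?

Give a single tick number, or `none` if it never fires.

t=0: input=1 -> V=7
t=1: input=1 -> V=10
t=2: input=1 -> V=12
t=3: input=4 -> V=0 FIRE
t=4: input=5 -> V=0 FIRE
t=5: input=1 -> V=7
t=6: input=2 -> V=0 FIRE
t=7: input=1 -> V=7

Answer: 3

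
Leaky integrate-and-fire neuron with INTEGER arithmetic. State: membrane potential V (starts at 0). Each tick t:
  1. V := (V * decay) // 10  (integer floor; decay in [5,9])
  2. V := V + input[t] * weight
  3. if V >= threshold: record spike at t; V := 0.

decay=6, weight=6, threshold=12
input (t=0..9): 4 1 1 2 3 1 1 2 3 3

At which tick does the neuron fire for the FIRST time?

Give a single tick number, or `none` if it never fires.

Answer: 0

Derivation:
t=0: input=4 -> V=0 FIRE
t=1: input=1 -> V=6
t=2: input=1 -> V=9
t=3: input=2 -> V=0 FIRE
t=4: input=3 -> V=0 FIRE
t=5: input=1 -> V=6
t=6: input=1 -> V=9
t=7: input=2 -> V=0 FIRE
t=8: input=3 -> V=0 FIRE
t=9: input=3 -> V=0 FIRE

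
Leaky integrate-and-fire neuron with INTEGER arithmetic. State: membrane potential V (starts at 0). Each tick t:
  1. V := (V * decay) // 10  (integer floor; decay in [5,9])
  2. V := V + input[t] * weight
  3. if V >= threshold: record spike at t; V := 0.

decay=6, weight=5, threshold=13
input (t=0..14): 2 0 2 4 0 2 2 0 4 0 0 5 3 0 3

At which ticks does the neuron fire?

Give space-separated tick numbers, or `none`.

Answer: 2 3 6 8 11 12 14

Derivation:
t=0: input=2 -> V=10
t=1: input=0 -> V=6
t=2: input=2 -> V=0 FIRE
t=3: input=4 -> V=0 FIRE
t=4: input=0 -> V=0
t=5: input=2 -> V=10
t=6: input=2 -> V=0 FIRE
t=7: input=0 -> V=0
t=8: input=4 -> V=0 FIRE
t=9: input=0 -> V=0
t=10: input=0 -> V=0
t=11: input=5 -> V=0 FIRE
t=12: input=3 -> V=0 FIRE
t=13: input=0 -> V=0
t=14: input=3 -> V=0 FIRE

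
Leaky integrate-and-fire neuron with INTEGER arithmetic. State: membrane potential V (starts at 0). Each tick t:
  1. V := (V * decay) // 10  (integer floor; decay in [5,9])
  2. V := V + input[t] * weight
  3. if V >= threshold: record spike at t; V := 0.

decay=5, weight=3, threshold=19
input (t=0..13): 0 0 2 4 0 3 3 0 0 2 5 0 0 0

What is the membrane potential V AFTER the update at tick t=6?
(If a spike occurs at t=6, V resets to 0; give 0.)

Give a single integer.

t=0: input=0 -> V=0
t=1: input=0 -> V=0
t=2: input=2 -> V=6
t=3: input=4 -> V=15
t=4: input=0 -> V=7
t=5: input=3 -> V=12
t=6: input=3 -> V=15
t=7: input=0 -> V=7
t=8: input=0 -> V=3
t=9: input=2 -> V=7
t=10: input=5 -> V=18
t=11: input=0 -> V=9
t=12: input=0 -> V=4
t=13: input=0 -> V=2

Answer: 15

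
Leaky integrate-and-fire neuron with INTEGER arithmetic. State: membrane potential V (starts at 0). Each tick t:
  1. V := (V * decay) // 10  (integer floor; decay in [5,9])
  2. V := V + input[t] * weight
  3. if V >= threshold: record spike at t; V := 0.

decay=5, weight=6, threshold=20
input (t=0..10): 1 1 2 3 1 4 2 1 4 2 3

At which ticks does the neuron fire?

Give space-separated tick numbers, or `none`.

t=0: input=1 -> V=6
t=1: input=1 -> V=9
t=2: input=2 -> V=16
t=3: input=3 -> V=0 FIRE
t=4: input=1 -> V=6
t=5: input=4 -> V=0 FIRE
t=6: input=2 -> V=12
t=7: input=1 -> V=12
t=8: input=4 -> V=0 FIRE
t=9: input=2 -> V=12
t=10: input=3 -> V=0 FIRE

Answer: 3 5 8 10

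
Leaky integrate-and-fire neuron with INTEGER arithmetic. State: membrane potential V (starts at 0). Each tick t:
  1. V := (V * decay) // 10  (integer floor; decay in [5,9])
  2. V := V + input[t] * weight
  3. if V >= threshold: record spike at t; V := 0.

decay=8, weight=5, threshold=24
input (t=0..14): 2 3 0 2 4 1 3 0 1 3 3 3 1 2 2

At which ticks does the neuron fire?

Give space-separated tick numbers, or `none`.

Answer: 3 6 10 14

Derivation:
t=0: input=2 -> V=10
t=1: input=3 -> V=23
t=2: input=0 -> V=18
t=3: input=2 -> V=0 FIRE
t=4: input=4 -> V=20
t=5: input=1 -> V=21
t=6: input=3 -> V=0 FIRE
t=7: input=0 -> V=0
t=8: input=1 -> V=5
t=9: input=3 -> V=19
t=10: input=3 -> V=0 FIRE
t=11: input=3 -> V=15
t=12: input=1 -> V=17
t=13: input=2 -> V=23
t=14: input=2 -> V=0 FIRE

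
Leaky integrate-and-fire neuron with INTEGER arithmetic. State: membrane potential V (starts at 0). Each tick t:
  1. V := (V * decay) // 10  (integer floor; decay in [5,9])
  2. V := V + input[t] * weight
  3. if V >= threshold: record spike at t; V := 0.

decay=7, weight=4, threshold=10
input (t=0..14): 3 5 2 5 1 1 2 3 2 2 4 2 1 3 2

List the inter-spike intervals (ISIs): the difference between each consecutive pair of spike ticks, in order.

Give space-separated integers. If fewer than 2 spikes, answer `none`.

Answer: 1 2 3 1 2 1 3

Derivation:
t=0: input=3 -> V=0 FIRE
t=1: input=5 -> V=0 FIRE
t=2: input=2 -> V=8
t=3: input=5 -> V=0 FIRE
t=4: input=1 -> V=4
t=5: input=1 -> V=6
t=6: input=2 -> V=0 FIRE
t=7: input=3 -> V=0 FIRE
t=8: input=2 -> V=8
t=9: input=2 -> V=0 FIRE
t=10: input=4 -> V=0 FIRE
t=11: input=2 -> V=8
t=12: input=1 -> V=9
t=13: input=3 -> V=0 FIRE
t=14: input=2 -> V=8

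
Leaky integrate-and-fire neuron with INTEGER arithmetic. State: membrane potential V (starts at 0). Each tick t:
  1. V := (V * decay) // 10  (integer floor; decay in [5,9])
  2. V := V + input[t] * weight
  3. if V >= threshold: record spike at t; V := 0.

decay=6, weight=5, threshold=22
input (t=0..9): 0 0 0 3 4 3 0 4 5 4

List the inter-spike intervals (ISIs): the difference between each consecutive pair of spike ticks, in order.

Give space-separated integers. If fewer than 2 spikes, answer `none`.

t=0: input=0 -> V=0
t=1: input=0 -> V=0
t=2: input=0 -> V=0
t=3: input=3 -> V=15
t=4: input=4 -> V=0 FIRE
t=5: input=3 -> V=15
t=6: input=0 -> V=9
t=7: input=4 -> V=0 FIRE
t=8: input=5 -> V=0 FIRE
t=9: input=4 -> V=20

Answer: 3 1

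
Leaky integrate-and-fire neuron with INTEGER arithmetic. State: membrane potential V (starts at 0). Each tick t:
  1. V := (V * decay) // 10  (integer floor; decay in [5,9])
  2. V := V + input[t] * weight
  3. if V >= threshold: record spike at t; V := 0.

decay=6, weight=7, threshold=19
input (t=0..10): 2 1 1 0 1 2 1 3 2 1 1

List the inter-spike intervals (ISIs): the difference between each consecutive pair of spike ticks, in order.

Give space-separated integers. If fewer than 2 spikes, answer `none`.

Answer: 2

Derivation:
t=0: input=2 -> V=14
t=1: input=1 -> V=15
t=2: input=1 -> V=16
t=3: input=0 -> V=9
t=4: input=1 -> V=12
t=5: input=2 -> V=0 FIRE
t=6: input=1 -> V=7
t=7: input=3 -> V=0 FIRE
t=8: input=2 -> V=14
t=9: input=1 -> V=15
t=10: input=1 -> V=16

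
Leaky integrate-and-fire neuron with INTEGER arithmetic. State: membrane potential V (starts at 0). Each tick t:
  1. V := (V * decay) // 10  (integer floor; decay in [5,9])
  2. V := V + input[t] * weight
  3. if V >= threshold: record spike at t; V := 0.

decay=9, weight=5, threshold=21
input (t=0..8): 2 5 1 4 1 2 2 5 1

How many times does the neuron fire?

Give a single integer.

Answer: 4

Derivation:
t=0: input=2 -> V=10
t=1: input=5 -> V=0 FIRE
t=2: input=1 -> V=5
t=3: input=4 -> V=0 FIRE
t=4: input=1 -> V=5
t=5: input=2 -> V=14
t=6: input=2 -> V=0 FIRE
t=7: input=5 -> V=0 FIRE
t=8: input=1 -> V=5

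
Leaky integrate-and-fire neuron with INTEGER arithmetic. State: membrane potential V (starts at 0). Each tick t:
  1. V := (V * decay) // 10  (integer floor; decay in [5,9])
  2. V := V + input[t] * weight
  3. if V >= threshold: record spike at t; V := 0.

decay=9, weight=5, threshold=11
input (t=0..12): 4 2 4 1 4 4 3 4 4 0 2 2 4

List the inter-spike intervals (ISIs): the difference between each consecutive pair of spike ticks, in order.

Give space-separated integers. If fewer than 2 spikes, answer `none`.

Answer: 2 2 1 1 1 1 3 1

Derivation:
t=0: input=4 -> V=0 FIRE
t=1: input=2 -> V=10
t=2: input=4 -> V=0 FIRE
t=3: input=1 -> V=5
t=4: input=4 -> V=0 FIRE
t=5: input=4 -> V=0 FIRE
t=6: input=3 -> V=0 FIRE
t=7: input=4 -> V=0 FIRE
t=8: input=4 -> V=0 FIRE
t=9: input=0 -> V=0
t=10: input=2 -> V=10
t=11: input=2 -> V=0 FIRE
t=12: input=4 -> V=0 FIRE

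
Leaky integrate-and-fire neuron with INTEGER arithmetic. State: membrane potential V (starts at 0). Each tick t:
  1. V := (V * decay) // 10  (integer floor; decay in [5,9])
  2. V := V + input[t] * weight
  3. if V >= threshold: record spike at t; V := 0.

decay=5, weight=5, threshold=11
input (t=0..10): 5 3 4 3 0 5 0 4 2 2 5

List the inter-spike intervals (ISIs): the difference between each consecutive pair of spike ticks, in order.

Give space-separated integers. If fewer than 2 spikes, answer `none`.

t=0: input=5 -> V=0 FIRE
t=1: input=3 -> V=0 FIRE
t=2: input=4 -> V=0 FIRE
t=3: input=3 -> V=0 FIRE
t=4: input=0 -> V=0
t=5: input=5 -> V=0 FIRE
t=6: input=0 -> V=0
t=7: input=4 -> V=0 FIRE
t=8: input=2 -> V=10
t=9: input=2 -> V=0 FIRE
t=10: input=5 -> V=0 FIRE

Answer: 1 1 1 2 2 2 1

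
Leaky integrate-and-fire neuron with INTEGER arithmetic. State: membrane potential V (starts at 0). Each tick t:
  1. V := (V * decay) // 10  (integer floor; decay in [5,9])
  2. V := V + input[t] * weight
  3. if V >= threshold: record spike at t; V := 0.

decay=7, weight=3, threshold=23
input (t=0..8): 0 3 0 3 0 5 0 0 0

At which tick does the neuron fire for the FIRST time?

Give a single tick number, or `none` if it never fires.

Answer: none

Derivation:
t=0: input=0 -> V=0
t=1: input=3 -> V=9
t=2: input=0 -> V=6
t=3: input=3 -> V=13
t=4: input=0 -> V=9
t=5: input=5 -> V=21
t=6: input=0 -> V=14
t=7: input=0 -> V=9
t=8: input=0 -> V=6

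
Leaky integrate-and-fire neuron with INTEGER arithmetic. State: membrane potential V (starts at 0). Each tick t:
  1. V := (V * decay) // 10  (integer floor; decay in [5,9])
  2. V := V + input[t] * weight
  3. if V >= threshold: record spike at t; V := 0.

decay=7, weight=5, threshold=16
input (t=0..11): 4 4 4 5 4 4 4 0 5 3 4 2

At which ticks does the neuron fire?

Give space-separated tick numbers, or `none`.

Answer: 0 1 2 3 4 5 6 8 10

Derivation:
t=0: input=4 -> V=0 FIRE
t=1: input=4 -> V=0 FIRE
t=2: input=4 -> V=0 FIRE
t=3: input=5 -> V=0 FIRE
t=4: input=4 -> V=0 FIRE
t=5: input=4 -> V=0 FIRE
t=6: input=4 -> V=0 FIRE
t=7: input=0 -> V=0
t=8: input=5 -> V=0 FIRE
t=9: input=3 -> V=15
t=10: input=4 -> V=0 FIRE
t=11: input=2 -> V=10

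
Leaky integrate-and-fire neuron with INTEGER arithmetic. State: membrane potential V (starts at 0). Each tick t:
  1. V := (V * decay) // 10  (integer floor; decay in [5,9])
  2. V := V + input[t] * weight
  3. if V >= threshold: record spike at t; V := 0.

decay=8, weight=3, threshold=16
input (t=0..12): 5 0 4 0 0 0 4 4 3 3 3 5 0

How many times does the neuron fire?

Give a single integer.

Answer: 4

Derivation:
t=0: input=5 -> V=15
t=1: input=0 -> V=12
t=2: input=4 -> V=0 FIRE
t=3: input=0 -> V=0
t=4: input=0 -> V=0
t=5: input=0 -> V=0
t=6: input=4 -> V=12
t=7: input=4 -> V=0 FIRE
t=8: input=3 -> V=9
t=9: input=3 -> V=0 FIRE
t=10: input=3 -> V=9
t=11: input=5 -> V=0 FIRE
t=12: input=0 -> V=0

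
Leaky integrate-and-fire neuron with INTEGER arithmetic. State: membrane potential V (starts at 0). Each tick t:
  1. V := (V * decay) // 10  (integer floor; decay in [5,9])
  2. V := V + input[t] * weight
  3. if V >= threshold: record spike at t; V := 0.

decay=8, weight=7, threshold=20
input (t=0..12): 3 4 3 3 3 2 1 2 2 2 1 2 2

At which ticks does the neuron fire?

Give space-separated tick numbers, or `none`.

Answer: 0 1 2 3 4 7 9 12

Derivation:
t=0: input=3 -> V=0 FIRE
t=1: input=4 -> V=0 FIRE
t=2: input=3 -> V=0 FIRE
t=3: input=3 -> V=0 FIRE
t=4: input=3 -> V=0 FIRE
t=5: input=2 -> V=14
t=6: input=1 -> V=18
t=7: input=2 -> V=0 FIRE
t=8: input=2 -> V=14
t=9: input=2 -> V=0 FIRE
t=10: input=1 -> V=7
t=11: input=2 -> V=19
t=12: input=2 -> V=0 FIRE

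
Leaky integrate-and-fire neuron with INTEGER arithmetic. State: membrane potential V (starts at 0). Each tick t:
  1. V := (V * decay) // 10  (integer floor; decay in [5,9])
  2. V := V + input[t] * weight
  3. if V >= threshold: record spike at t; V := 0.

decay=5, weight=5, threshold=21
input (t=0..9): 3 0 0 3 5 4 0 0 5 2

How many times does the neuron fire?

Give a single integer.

t=0: input=3 -> V=15
t=1: input=0 -> V=7
t=2: input=0 -> V=3
t=3: input=3 -> V=16
t=4: input=5 -> V=0 FIRE
t=5: input=4 -> V=20
t=6: input=0 -> V=10
t=7: input=0 -> V=5
t=8: input=5 -> V=0 FIRE
t=9: input=2 -> V=10

Answer: 2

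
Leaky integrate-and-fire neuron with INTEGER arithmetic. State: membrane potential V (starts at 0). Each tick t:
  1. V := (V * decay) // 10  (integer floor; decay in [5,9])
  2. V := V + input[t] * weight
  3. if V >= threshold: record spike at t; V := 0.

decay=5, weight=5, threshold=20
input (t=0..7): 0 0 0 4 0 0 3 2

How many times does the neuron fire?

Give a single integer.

t=0: input=0 -> V=0
t=1: input=0 -> V=0
t=2: input=0 -> V=0
t=3: input=4 -> V=0 FIRE
t=4: input=0 -> V=0
t=5: input=0 -> V=0
t=6: input=3 -> V=15
t=7: input=2 -> V=17

Answer: 1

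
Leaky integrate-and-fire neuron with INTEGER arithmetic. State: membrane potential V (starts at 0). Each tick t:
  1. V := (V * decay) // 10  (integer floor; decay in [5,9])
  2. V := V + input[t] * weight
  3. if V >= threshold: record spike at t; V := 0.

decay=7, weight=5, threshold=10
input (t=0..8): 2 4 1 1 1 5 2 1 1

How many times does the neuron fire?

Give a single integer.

t=0: input=2 -> V=0 FIRE
t=1: input=4 -> V=0 FIRE
t=2: input=1 -> V=5
t=3: input=1 -> V=8
t=4: input=1 -> V=0 FIRE
t=5: input=5 -> V=0 FIRE
t=6: input=2 -> V=0 FIRE
t=7: input=1 -> V=5
t=8: input=1 -> V=8

Answer: 5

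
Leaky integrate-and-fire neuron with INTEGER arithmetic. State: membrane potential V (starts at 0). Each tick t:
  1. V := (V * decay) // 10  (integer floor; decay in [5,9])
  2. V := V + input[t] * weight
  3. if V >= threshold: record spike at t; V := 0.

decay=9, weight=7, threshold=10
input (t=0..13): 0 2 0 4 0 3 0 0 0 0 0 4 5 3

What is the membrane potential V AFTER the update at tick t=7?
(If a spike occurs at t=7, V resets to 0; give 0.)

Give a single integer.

t=0: input=0 -> V=0
t=1: input=2 -> V=0 FIRE
t=2: input=0 -> V=0
t=3: input=4 -> V=0 FIRE
t=4: input=0 -> V=0
t=5: input=3 -> V=0 FIRE
t=6: input=0 -> V=0
t=7: input=0 -> V=0
t=8: input=0 -> V=0
t=9: input=0 -> V=0
t=10: input=0 -> V=0
t=11: input=4 -> V=0 FIRE
t=12: input=5 -> V=0 FIRE
t=13: input=3 -> V=0 FIRE

Answer: 0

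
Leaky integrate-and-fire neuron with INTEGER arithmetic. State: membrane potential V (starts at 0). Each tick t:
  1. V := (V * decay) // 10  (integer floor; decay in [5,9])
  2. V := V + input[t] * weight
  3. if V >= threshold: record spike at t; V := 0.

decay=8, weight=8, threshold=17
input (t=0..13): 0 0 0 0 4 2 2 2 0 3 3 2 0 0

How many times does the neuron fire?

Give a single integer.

t=0: input=0 -> V=0
t=1: input=0 -> V=0
t=2: input=0 -> V=0
t=3: input=0 -> V=0
t=4: input=4 -> V=0 FIRE
t=5: input=2 -> V=16
t=6: input=2 -> V=0 FIRE
t=7: input=2 -> V=16
t=8: input=0 -> V=12
t=9: input=3 -> V=0 FIRE
t=10: input=3 -> V=0 FIRE
t=11: input=2 -> V=16
t=12: input=0 -> V=12
t=13: input=0 -> V=9

Answer: 4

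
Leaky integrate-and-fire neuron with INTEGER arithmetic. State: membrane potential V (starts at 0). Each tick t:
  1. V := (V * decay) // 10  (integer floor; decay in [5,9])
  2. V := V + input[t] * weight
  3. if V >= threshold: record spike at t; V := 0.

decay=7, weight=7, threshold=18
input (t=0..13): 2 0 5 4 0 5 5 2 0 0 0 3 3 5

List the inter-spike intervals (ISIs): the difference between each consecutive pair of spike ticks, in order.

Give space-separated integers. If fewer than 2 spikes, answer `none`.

t=0: input=2 -> V=14
t=1: input=0 -> V=9
t=2: input=5 -> V=0 FIRE
t=3: input=4 -> V=0 FIRE
t=4: input=0 -> V=0
t=5: input=5 -> V=0 FIRE
t=6: input=5 -> V=0 FIRE
t=7: input=2 -> V=14
t=8: input=0 -> V=9
t=9: input=0 -> V=6
t=10: input=0 -> V=4
t=11: input=3 -> V=0 FIRE
t=12: input=3 -> V=0 FIRE
t=13: input=5 -> V=0 FIRE

Answer: 1 2 1 5 1 1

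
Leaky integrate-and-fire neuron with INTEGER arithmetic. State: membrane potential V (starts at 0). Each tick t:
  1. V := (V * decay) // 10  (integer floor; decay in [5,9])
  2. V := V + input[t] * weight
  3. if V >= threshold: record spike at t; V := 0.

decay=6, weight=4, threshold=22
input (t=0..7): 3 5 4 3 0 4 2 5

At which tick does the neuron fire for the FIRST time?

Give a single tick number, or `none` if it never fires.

Answer: 1

Derivation:
t=0: input=3 -> V=12
t=1: input=5 -> V=0 FIRE
t=2: input=4 -> V=16
t=3: input=3 -> V=21
t=4: input=0 -> V=12
t=5: input=4 -> V=0 FIRE
t=6: input=2 -> V=8
t=7: input=5 -> V=0 FIRE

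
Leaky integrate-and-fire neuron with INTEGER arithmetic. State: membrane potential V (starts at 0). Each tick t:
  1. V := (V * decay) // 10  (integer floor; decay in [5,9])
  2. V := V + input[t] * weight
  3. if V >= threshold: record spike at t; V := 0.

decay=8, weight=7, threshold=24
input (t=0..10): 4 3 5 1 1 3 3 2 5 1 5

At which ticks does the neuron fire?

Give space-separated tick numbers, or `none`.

t=0: input=4 -> V=0 FIRE
t=1: input=3 -> V=21
t=2: input=5 -> V=0 FIRE
t=3: input=1 -> V=7
t=4: input=1 -> V=12
t=5: input=3 -> V=0 FIRE
t=6: input=3 -> V=21
t=7: input=2 -> V=0 FIRE
t=8: input=5 -> V=0 FIRE
t=9: input=1 -> V=7
t=10: input=5 -> V=0 FIRE

Answer: 0 2 5 7 8 10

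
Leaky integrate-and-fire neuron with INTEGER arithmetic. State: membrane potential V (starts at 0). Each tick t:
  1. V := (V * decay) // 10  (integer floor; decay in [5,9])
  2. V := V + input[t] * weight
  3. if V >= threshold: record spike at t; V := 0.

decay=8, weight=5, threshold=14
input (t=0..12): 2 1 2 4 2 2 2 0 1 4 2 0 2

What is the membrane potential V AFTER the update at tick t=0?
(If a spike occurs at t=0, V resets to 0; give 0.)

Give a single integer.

Answer: 10

Derivation:
t=0: input=2 -> V=10
t=1: input=1 -> V=13
t=2: input=2 -> V=0 FIRE
t=3: input=4 -> V=0 FIRE
t=4: input=2 -> V=10
t=5: input=2 -> V=0 FIRE
t=6: input=2 -> V=10
t=7: input=0 -> V=8
t=8: input=1 -> V=11
t=9: input=4 -> V=0 FIRE
t=10: input=2 -> V=10
t=11: input=0 -> V=8
t=12: input=2 -> V=0 FIRE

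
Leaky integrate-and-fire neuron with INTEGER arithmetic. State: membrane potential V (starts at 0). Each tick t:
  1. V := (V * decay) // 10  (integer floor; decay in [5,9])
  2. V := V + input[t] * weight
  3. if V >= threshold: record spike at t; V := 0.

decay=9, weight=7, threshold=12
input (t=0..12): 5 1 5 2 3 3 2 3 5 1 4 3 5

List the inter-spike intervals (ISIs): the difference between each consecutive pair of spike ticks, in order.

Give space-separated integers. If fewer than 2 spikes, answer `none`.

t=0: input=5 -> V=0 FIRE
t=1: input=1 -> V=7
t=2: input=5 -> V=0 FIRE
t=3: input=2 -> V=0 FIRE
t=4: input=3 -> V=0 FIRE
t=5: input=3 -> V=0 FIRE
t=6: input=2 -> V=0 FIRE
t=7: input=3 -> V=0 FIRE
t=8: input=5 -> V=0 FIRE
t=9: input=1 -> V=7
t=10: input=4 -> V=0 FIRE
t=11: input=3 -> V=0 FIRE
t=12: input=5 -> V=0 FIRE

Answer: 2 1 1 1 1 1 1 2 1 1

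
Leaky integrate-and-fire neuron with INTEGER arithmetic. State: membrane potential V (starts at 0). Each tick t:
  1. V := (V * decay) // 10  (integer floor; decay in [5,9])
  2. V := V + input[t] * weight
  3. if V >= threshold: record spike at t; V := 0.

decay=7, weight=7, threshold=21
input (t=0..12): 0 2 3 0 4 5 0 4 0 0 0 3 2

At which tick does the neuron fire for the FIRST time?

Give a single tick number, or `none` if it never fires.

Answer: 2

Derivation:
t=0: input=0 -> V=0
t=1: input=2 -> V=14
t=2: input=3 -> V=0 FIRE
t=3: input=0 -> V=0
t=4: input=4 -> V=0 FIRE
t=5: input=5 -> V=0 FIRE
t=6: input=0 -> V=0
t=7: input=4 -> V=0 FIRE
t=8: input=0 -> V=0
t=9: input=0 -> V=0
t=10: input=0 -> V=0
t=11: input=3 -> V=0 FIRE
t=12: input=2 -> V=14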